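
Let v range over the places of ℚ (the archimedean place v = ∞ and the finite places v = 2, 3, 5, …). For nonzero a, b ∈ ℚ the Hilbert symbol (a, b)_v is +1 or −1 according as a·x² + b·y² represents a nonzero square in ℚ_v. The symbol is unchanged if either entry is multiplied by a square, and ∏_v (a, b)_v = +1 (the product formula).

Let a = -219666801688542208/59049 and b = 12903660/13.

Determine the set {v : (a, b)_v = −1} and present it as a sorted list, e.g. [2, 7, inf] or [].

(a, b) ≡ (-247, 95095) mod (ℚ^×)²; places V = {2, 3, 5, 7, 11, 13, 19, ∞}.
(a,b)_5: α=0, u≡3; β=1, v≡4 (mod 5); (3|5)=-1, (4|5)=+1; sign (−1)^0·-1^1·+1^0 = -1.
(a,b)_∞: sgn(-247)=−, sgn(95095)=+, so +1.
(a,b)_19: α=3, u≡1; β=1, v≡12 (mod 19); (1|19)=+1, (12|19)=-1; sign (−1)^1·+1^1·-1^3 = +1.
(a,b)_13: α=3, u≡7; β=-1, v≡3 (mod 13); (7|13)=-1, (3|13)=+1; sign (−1)^0·-1^-1·+1^3 = -1.
(a,b)_3: α=-10, u≡2; β=2, v≡1 (mod 3); (2|3)=-1, (1|3)=+1; sign (−1)^0·-1^2·+1^-10 = +1.
(a,b)_11: α=2, u≡6; β=1, v≡10 (mod 11); (6|11)=-1, (10|11)=-1; sign (−1)^0·-1^1·-1^2 = -1.
(a,b)_2: α=10, β=2; u≡1, v≡7 (mod 8); ε(u)ε(v)=0·1, αω(v)=10·0, βω(u)=2·0; sum ≡ 0  ⇒  +1.
(a,b)_7: α=6, u≡6; β=3, v≡5 (mod 7); (6|7)=-1, (5|7)=-1; sign (−1)^0·-1^3·-1^6 = -1.
(-247, 95095 / ℚ) ramifies at {5, 7, 11, 13}: a division algebra.

[5, 7, 11, 13]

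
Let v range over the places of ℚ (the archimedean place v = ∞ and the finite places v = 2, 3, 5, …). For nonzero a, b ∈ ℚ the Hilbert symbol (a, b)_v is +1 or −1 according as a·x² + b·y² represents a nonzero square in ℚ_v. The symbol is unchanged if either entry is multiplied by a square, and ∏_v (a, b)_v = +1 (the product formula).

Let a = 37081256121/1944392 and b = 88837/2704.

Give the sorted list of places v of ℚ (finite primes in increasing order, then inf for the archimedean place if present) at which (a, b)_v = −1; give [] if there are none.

Mod squares: a ≡ 465842, b ≡ 37. Check v ∈ {∞, 2, 3, 7, 13, 17, 19, 23, 29, 37, 41}.
v=23: a=23^1·(≡7), b=23^0·(≡15) mod 23; (7|23)=-1, (15|23)=-1; (−1)^{1·0·11}·(-1)^0·(-1)^1 = -1.
v=41: a=41^1·(≡25), b=41^0·(≡5) mod 41; (25|41)=+1, (5|41)=+1; (−1)^{1·0·20}·(+1)^0·(+1)^1 = +1.
v=37: a=37^0·(≡25), b=37^1·(≡11) mod 37; (25|37)=+1, (11|37)=+1; (−1)^{0·1·18}·(+1)^1·(+1)^0 = +1.
v=7: a=7^2·(≡5), b=7^4·(≡1) mod 7; (5|7)=-1, (1|7)=+1; (−1)^{2·4·3}·(-1)^4·(+1)^2 = +1.
v=29: a=29^-2·(≡3), b=29^0·(≡18) mod 29; (3|29)=-1, (18|29)=-1; (−1)^{-2·0·14}·(-1)^0·(-1)^-2 = +1.
v=2: v_2(a)=-3, v_2(b)=-4; units ≡ 1, 5 (mod 8); ε·ε+αω+βω = 0·0+-3·1+-4·0 ≡ 1  ⇒  (a,b)_2 = -1.
v=3: a=3^2·(≡2), b=3^0·(≡1) mod 3; (2|3)=-1, (1|3)=+1; (−1)^{2·0·1}·(-1)^0·(+1)^2 = +1.
v=19: a=19^3·(≡2), b=19^0·(≡2) mod 19; (2|19)=-1, (2|19)=-1; (−1)^{3·0·9}·(-1)^0·(-1)^3 = -1.
v=17: a=17^-2·(≡4), b=17^0·(≡12) mod 17; (4|17)=+1, (12|17)=-1; (−1)^{-2·0·8}·(+1)^0·(-1)^-2 = +1.
v=∞: 465842 > 0 and 37 > 0  ⇒  (a,b)_∞ = +1.
v=13: a=13^1·(≡6), b=13^-2·(≡7) mod 13; (6|13)=-1, (7|13)=-1; (−1)^{1·-2·6}·(-1)^-2·(-1)^1 = -1.
Ram(465842, 37) = {2, 13, 19, 23}; no ℚ_2-point on the conic.

[2, 13, 19, 23]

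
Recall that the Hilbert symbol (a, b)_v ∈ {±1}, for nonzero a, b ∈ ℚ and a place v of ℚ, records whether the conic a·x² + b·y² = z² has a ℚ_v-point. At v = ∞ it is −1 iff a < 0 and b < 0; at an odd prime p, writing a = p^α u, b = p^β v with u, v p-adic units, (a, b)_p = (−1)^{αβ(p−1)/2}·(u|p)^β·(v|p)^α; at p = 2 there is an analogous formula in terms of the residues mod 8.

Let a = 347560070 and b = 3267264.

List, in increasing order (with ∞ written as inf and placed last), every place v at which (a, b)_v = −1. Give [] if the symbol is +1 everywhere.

[3, 13]

(a, b) ≡ (1430, 51051) mod (ℚ^×)²; places V = {2, 3, 5, 7, 11, 13, 17, 29, ∞}.
(a,b)_2: α=1, β=6; u≡3, v≡3 (mod 8); ε(u)ε(v)=1·1, αω(v)=1·1, βω(u)=6·1; sum ≡ 0  ⇒  +1.
(a,b)_∞: sgn(1430)=+, sgn(51051)=+, so +1.
(a,b)_17: α=2, u≡16; β=1, v≡7 (mod 17); (16|17)=+1, (7|17)=-1; sign (−1)^0·+1^1·-1^2 = +1.
(a,b)_29: α=2, u≡20; β=0, v≡8 (mod 29); (20|29)=+1, (8|29)=-1; sign (−1)^0·+1^0·-1^2 = +1.
(a,b)_13: α=1, u≡6; β=1, v≡12 (mod 13); (6|13)=-1, (12|13)=+1; sign (−1)^0·-1^1·+1^1 = -1.
(a,b)_5: α=1, u≡4; β=0, v≡4 (mod 5); (4|5)=+1, (4|5)=+1; sign (−1)^0·+1^0·+1^1 = +1.
(a,b)_11: α=1, u≡3; β=1, v≡2 (mod 11); (3|11)=+1, (2|11)=-1; sign (−1)^1·+1^1·-1^1 = +1.
(a,b)_3: α=0, u≡2; β=1, v≡1 (mod 3); (2|3)=-1, (1|3)=+1; sign (−1)^0·-1^1·+1^0 = -1.
(a,b)_7: α=0, u≡4; β=1, v≡6 (mod 7); (4|7)=+1, (6|7)=-1; sign (−1)^0·+1^1·-1^0 = +1.
Ram(1430, 51051) = {3, 13}; no ℚ_3-point on the conic.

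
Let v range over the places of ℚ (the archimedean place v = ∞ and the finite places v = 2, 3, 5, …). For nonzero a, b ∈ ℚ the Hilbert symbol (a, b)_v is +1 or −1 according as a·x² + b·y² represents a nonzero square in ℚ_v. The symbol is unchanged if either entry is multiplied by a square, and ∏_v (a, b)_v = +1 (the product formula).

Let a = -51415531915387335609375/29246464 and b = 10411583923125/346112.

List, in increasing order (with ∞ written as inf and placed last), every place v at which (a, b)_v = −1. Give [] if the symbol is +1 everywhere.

[11, 17]

Mod squares: a ≡ -759, b ≡ 714. Check v ∈ {∞, 2, 3, 5, 7, 11, 13, 17, 23}.
v=17: a=17^2·(≡3), b=17^1·(≡1) mod 17; (3|17)=-1, (1|17)=+1; (−1)^{2·1·8}·(-1)^1·(+1)^2 = -1.
v=∞: -759 < 0 and 714 > 0  ⇒  (a,b)_∞ = +1.
v=11: a=11^3·(≡7), b=11^2·(≡10) mod 11; (7|11)=-1, (10|11)=-1; (−1)^{3·2·5}·(-1)^2·(-1)^3 = -1.
v=23: a=23^3·(≡6), b=23^2·(≡1) mod 23; (6|23)=+1, (1|23)=+1; (−1)^{3·2·11}·(+1)^2·(+1)^3 = +1.
v=3: a=3^15·(≡2), b=3^7·(≡1) mod 3; (2|3)=-1, (1|3)=+1; (−1)^{15·7·1}·(-1)^7·(+1)^15 = +1.
v=7: a=7^2·(≡1), b=7^1·(≡1) mod 7; (1|7)=+1, (1|7)=+1; (−1)^{2·1·3}·(+1)^1·(+1)^2 = +1.
v=13: a=13^-4·(≡11), b=13^-2·(≡3) mod 13; (11|13)=-1, (3|13)=+1; (−1)^{-4·-2·6}·(-1)^-2·(+1)^-4 = +1.
v=2: v_2(a)=-10, v_2(b)=-11; units ≡ 1, 5 (mod 8); ε·ε+αω+βω = 0·0+-10·1+-11·0 ≡ 0  ⇒  (a,b)_2 = +1.
v=5: a=5^6·(≡4), b=5^4·(≡1) mod 5; (4|5)=+1, (1|5)=+1; (−1)^{6·4·2}·(+1)^4·(+1)^6 = +1.
|Ram(-759, 714)| = 2, even; anisotropic at {11, 17}.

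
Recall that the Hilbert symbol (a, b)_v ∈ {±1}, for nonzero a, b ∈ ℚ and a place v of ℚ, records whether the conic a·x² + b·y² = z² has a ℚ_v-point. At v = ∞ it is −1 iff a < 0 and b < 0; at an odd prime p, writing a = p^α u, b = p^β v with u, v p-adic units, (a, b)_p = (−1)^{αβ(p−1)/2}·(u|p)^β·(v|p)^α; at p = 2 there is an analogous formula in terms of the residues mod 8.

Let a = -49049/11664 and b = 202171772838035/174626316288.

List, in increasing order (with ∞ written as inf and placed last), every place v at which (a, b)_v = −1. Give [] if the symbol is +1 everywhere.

[2, 13]

(a, b) ≡ (-1001, 70) mod (ℚ^×)²; places V = {2, 3, 5, 7, 11, 13, 19, ∞}.
(a,b)_2: α=-4, β=-13; u≡7, v≡3 (mod 8); ε(u)ε(v)=1·1, αω(v)=-4·1, βω(u)=-13·0; sum ≡ 1  ⇒  -1.
(a,b)_7: α=3, u≡2; β=11, v≡6 (mod 7); (2|7)=+1, (6|7)=-1; sign (−1)^1·+1^11·-1^3 = +1.
(a,b)_5: α=0, u≡4; β=1, v≡4 (mod 5); (4|5)=+1, (4|5)=+1; sign (−1)^0·+1^1·+1^0 = +1.
(a,b)_19: α=0, u≡5; β=-2, v≡18 (mod 19); (5|19)=+1, (18|19)=-1; sign (−1)^0·+1^-2·-1^0 = +1.
(a,b)_11: α=1, u≡10; β=2, v≡5 (mod 11); (10|11)=-1, (5|11)=+1; sign (−1)^0·-1^2·+1^1 = +1.
(a,b)_3: α=-6, u≡1; β=-10, v≡1 (mod 3); (1|3)=+1, (1|3)=+1; sign (−1)^0·+1^-10·+1^-6 = +1.
(a,b)_∞: sgn(-1001)=−, sgn(70)=+, so +1.
(a,b)_13: α=1, u≡12; β=2, v≡5 (mod 13); (12|13)=+1, (5|13)=-1; sign (−1)^0·+1^2·-1^1 = -1.
(-1001, 70 / ℚ) ramifies at {2, 13}: a division algebra.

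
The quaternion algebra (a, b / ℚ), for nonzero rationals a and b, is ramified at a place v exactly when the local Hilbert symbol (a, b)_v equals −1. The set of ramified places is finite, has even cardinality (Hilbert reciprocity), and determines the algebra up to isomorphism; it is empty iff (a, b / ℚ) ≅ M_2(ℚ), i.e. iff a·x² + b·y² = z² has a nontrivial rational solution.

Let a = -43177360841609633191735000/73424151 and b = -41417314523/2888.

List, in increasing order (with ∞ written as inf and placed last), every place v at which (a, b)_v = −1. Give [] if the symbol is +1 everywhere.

[13, 37, 43, inf]

(a, b) ≡ (-52576186, -1696006) mod (ℚ^×)²; places V = {2, 3, 5, 7, 13, 17, 19, 31, 37, 41, 43, ∞}.
(a,b)_19: α=-2, u≡17; β=-2, v≡14 (mod 19); (17|19)=+1, (14|19)=-1; sign (−1)^0·+1^-2·-1^-2 = +1.
(a,b)_37: α=3, u≡10; β=1, v≡29 (mod 37); (10|37)=+1, (29|37)=-1; sign (−1)^0·+1^1·-1^3 = -1.
(a,b)_2: α=3, β=-3; u≡3, v≡5 (mod 8); ε(u)ε(v)=1·0, αω(v)=3·1, βω(u)=-3·1; sum ≡ 0  ⇒  +1.
(a,b)_5: α=4, u≡4; β=0, v≡4 (mod 5); (4|5)=+1, (4|5)=+1; sign (−1)^0·+1^0·+1^4 = +1.
(a,b)_3: α=-8, u≡2; β=0, v≡2 (mod 3); (2|3)=-1, (2|3)=-1; sign (−1)^0·-1^0·-1^-8 = +1.
(a,b)_7: α=2, u≡1; β=0, v≡6 (mod 7); (1|7)=+1, (6|7)=-1; sign (−1)^0·+1^0·-1^2 = +1.
(a,b)_17: α=2, u≡5; β=2, v≡4 (mod 17); (5|17)=-1, (4|17)=+1; sign (−1)^0·-1^2·+1^2 = +1.
(a,b)_41: α=3, u≡13; β=1, v≡35 (mod 41); (13|41)=-1, (35|41)=-1; sign (−1)^0·-1^1·-1^3 = +1.
(a,b)_13: α=3, u≡4; β=3, v≡11 (mod 13); (4|13)=+1, (11|13)=-1; sign (−1)^0·+1^3·-1^3 = -1.
(a,b)_∞: sgn(-52576186)=−, sgn(-1696006)=−, so -1.
(a,b)_31: α=-1, u≡20; β=0, v≡25 (mod 31); (20|31)=+1, (25|31)=+1; sign (−1)^0·+1^0·+1^-1 = +1.
(a,b)_43: α=3, u≡5; β=1, v≡27 (mod 43); (5|43)=-1, (27|43)=-1; sign (−1)^1·-1^1·-1^3 = -1.
Ram(-52576186, -1696006) = {13, 37, 43, ∞}; no ℚ_13-point on the conic.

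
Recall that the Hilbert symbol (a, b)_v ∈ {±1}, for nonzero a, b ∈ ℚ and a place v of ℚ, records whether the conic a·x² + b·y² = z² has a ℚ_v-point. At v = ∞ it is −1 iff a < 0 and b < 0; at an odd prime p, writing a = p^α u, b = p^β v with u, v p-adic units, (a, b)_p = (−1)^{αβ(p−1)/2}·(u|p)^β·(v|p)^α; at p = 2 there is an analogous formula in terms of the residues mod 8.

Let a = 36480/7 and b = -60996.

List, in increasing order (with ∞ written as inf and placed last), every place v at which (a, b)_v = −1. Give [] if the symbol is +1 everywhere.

[2, 17, 19, 23]

Mod squares: a ≡ 3990, b ≡ -15249. Check v ∈ {∞, 2, 3, 5, 7, 13, 17, 19, 23}.
v=17: a=17^0·(≡7), b=17^1·(≡16) mod 17; (7|17)=-1, (16|17)=+1; (−1)^{0·1·8}·(-1)^1·(+1)^0 = -1.
v=3: a=3^1·(≡1), b=3^1·(≡2) mod 3; (1|3)=+1, (2|3)=-1; (−1)^{1·1·1}·(+1)^1·(-1)^1 = +1.
v=5: a=5^1·(≡3), b=5^0·(≡4) mod 5; (3|5)=-1, (4|5)=+1; (−1)^{1·0·2}·(-1)^0·(+1)^1 = +1.
v=19: a=19^1·(≡11), b=19^0·(≡13) mod 19; (11|19)=+1, (13|19)=-1; (−1)^{1·0·9}·(+1)^0·(-1)^1 = -1.
v=∞: 3990 > 0 and -15249 < 0  ⇒  (a,b)_∞ = +1.
v=13: a=13^0·(≡4), b=13^1·(≡1) mod 13; (4|13)=+1, (1|13)=+1; (−1)^{0·1·6}·(+1)^1·(+1)^0 = +1.
v=23: a=23^0·(≡20), b=23^1·(≡16) mod 23; (20|23)=-1, (16|23)=+1; (−1)^{0·1·11}·(-1)^1·(+1)^0 = -1.
v=7: a=7^-1·(≡3), b=7^0·(≡2) mod 7; (3|7)=-1, (2|7)=+1; (−1)^{-1·0·3}·(-1)^0·(+1)^-1 = +1.
v=2: v_2(a)=7, v_2(b)=2; units ≡ 3, 7 (mod 8); ε·ε+αω+βω = 1·1+7·0+2·1 ≡ 1  ⇒  (a,b)_2 = -1.
|Ram(3990, -15249)| = 4, even; anisotropic at {2, 17, 19, 23}.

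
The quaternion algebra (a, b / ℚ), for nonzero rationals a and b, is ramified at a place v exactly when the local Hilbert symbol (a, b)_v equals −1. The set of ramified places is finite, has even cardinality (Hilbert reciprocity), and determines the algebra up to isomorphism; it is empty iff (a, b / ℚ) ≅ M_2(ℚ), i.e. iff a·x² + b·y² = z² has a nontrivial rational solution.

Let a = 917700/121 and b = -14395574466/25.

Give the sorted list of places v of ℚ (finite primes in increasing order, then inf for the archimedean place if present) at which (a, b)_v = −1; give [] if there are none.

Mod squares: a ≡ 9177, b ≡ -193154. Check v ∈ {∞, 2, 3, 5, 7, 11, 13, 17, 19, 23}.
v=3: a=3^1·(≡2), b=3^2·(≡1) mod 3; (2|3)=-1, (1|3)=+1; (−1)^{1·2·1}·(-1)^2·(+1)^1 = +1.
v=∞: 9177 > 0 and -193154 < 0  ⇒  (a,b)_∞ = +1.
v=13: a=13^0·(≡1), b=13^3·(≡1) mod 13; (1|13)=+1, (1|13)=+1; (−1)^{0·3·6}·(+1)^3·(+1)^0 = +1.
v=2: v_2(a)=2, v_2(b)=1; units ≡ 1, 7 (mod 8); ε·ε+αω+βω = 0·1+2·0+1·0 ≡ 0  ⇒  (a,b)_2 = +1.
v=17: a=17^0·(≡3), b=17^1·(≡12) mod 17; (3|17)=-1, (12|17)=-1; (−1)^{0·1·8}·(-1)^1·(-1)^0 = -1.
v=7: a=7^1·(≡2), b=7^2·(≡2) mod 7; (2|7)=+1, (2|7)=+1; (−1)^{1·2·3}·(+1)^2·(+1)^1 = +1.
v=5: a=5^2·(≡3), b=5^-2·(≡4) mod 5; (3|5)=-1, (4|5)=+1; (−1)^{2·-2·2}·(-1)^-2·(+1)^2 = +1.
v=19: a=19^1·(≡3), b=19^1·(≡14) mod 19; (3|19)=-1, (14|19)=-1; (−1)^{1·1·9}·(-1)^1·(-1)^1 = -1.
v=11: a=11^-2·(≡3), b=11^0·(≡8) mod 11; (3|11)=+1, (8|11)=-1; (−1)^{-2·0·5}·(+1)^0·(-1)^-2 = +1.
v=23: a=23^1·(≡3), b=23^1·(≡21) mod 23; (3|23)=+1, (21|23)=-1; (−1)^{1·1·11}·(+1)^1·(-1)^1 = +1.
|Ram(9177, -193154)| = 2, even; anisotropic at {17, 19}.

[17, 19]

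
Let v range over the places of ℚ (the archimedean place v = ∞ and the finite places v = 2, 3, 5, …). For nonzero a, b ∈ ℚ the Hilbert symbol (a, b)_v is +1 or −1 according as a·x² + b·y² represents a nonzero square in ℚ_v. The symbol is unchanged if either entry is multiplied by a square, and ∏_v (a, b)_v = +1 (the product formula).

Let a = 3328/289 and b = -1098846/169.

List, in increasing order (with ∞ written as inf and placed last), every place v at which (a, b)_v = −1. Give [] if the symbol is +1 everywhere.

(a, b) ≡ (13, -13566) mod (ℚ^×)²; places V = {2, 3, 7, 13, 17, 19, ∞}.
(a,b)_2: α=8, β=1; u≡5, v≡1 (mod 8); ε(u)ε(v)=0·0, αω(v)=8·0, βω(u)=1·1; sum ≡ 1  ⇒  -1.
(a,b)_19: α=0, u≡15; β=1, v≡18 (mod 19); (15|19)=-1, (18|19)=-1; sign (−1)^0·-1^1·-1^0 = -1.
(a,b)_∞: sgn(13)=+, sgn(-13566)=−, so +1.
(a,b)_13: α=1, u≡3; β=-2, v≡5 (mod 13); (3|13)=+1, (5|13)=-1; sign (−1)^0·+1^-2·-1^1 = -1.
(a,b)_17: α=-2, u≡13; β=1, v≡4 (mod 17); (13|17)=+1, (4|17)=+1; sign (−1)^0·+1^1·+1^-2 = +1.
(a,b)_7: α=0, u≡5; β=1, v≡4 (mod 7); (5|7)=-1, (4|7)=+1; sign (−1)^0·-1^1·+1^0 = -1.
(a,b)_3: α=0, u≡1; β=5, v≡2 (mod 3); (1|3)=+1, (2|3)=-1; sign (−1)^0·+1^5·-1^0 = +1.
(13, -13566 / ℚ) ramifies at {2, 7, 13, 19}: a division algebra.

[2, 7, 13, 19]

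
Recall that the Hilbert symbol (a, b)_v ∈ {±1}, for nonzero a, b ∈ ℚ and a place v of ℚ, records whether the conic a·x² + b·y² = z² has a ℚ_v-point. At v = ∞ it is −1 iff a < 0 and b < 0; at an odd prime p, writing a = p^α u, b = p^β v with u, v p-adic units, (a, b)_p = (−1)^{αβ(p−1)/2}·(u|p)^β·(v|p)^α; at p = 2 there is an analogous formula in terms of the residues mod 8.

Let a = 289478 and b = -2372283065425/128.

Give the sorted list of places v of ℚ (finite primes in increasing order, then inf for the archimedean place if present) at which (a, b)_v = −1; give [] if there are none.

[13, 23, 31, 47]

Mod squares: a ≡ 289478, b ≡ -225663074. Check v ∈ {∞, 2, 5, 7, 13, 23, 29, 31, 37, 47}.
v=∞: 289478 > 0 and -225663074 < 0  ⇒  (a,b)_∞ = +1.
v=5: a=5^0·(≡3), b=5^2·(≡1) mod 5; (3|5)=-1, (1|5)=+1; (−1)^{0·2·2}·(-1)^2·(+1)^0 = +1.
v=13: a=13^0·(≡7), b=13^1·(≡6) mod 13; (7|13)=-1, (6|13)=-1; (−1)^{0·1·6}·(-1)^1·(-1)^0 = -1.
v=47: a=47^0·(≡5), b=47^1·(≡17) mod 47; (5|47)=-1, (17|47)=+1; (−1)^{0·1·23}·(-1)^1·(+1)^0 = -1.
v=31: a=31^1·(≡7), b=31^1·(≡9) mod 31; (7|31)=+1, (9|31)=+1; (−1)^{1·1·15}·(+1)^1·(+1)^1 = -1.
v=23: a=23^1·(≡5), b=23^1·(≡17) mod 23; (5|23)=-1, (17|23)=-1; (−1)^{1·1·11}·(-1)^1·(-1)^1 = -1.
v=7: a=7^1·(≡5), b=7^1·(≡1) mod 7; (5|7)=-1, (1|7)=+1; (−1)^{1·1·3}·(-1)^1·(+1)^1 = +1.
v=37: a=37^0·(≡27), b=37^1·(≡25) mod 37; (27|37)=+1, (25|37)=+1; (−1)^{0·1·18}·(+1)^1·(+1)^0 = +1.
v=29: a=29^1·(≡6), b=29^2·(≡16) mod 29; (6|29)=+1, (16|29)=+1; (−1)^{1·2·14}·(+1)^2·(+1)^1 = +1.
v=2: v_2(a)=1, v_2(b)=-7; units ≡ 3, 7 (mod 8); ε·ε+αω+βω = 1·1+1·0+-7·1 ≡ 0  ⇒  (a,b)_2 = +1.
(289478, -225663074 / ℚ) ramifies at {13, 23, 31, 47}: a division algebra.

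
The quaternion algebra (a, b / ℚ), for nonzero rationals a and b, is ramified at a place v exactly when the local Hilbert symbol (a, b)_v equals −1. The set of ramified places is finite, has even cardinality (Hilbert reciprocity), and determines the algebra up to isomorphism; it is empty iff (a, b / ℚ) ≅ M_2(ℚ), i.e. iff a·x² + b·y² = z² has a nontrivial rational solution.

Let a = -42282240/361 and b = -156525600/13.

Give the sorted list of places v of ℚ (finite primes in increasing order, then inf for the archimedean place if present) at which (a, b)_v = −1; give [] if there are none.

[5, 7, 11, inf]

Mod squares: a ≡ -1365, b ≡ -858. Check v ∈ {∞, 2, 3, 5, 7, 11, 13, 19}.
v=2: v_2(a)=8, v_2(b)=5; units ≡ 3, 3 (mod 8); ε·ε+αω+βω = 1·1+8·1+5·1 ≡ 0  ⇒  (a,b)_2 = +1.
v=19: a=19^-2·(≡18), b=19^0·(≡11) mod 19; (18|19)=-1, (11|19)=+1; (−1)^{-2·0·9}·(-1)^0·(+1)^-2 = +1.
v=7: a=7^1·(≡2), b=7^2·(≡6) mod 7; (2|7)=+1, (6|7)=-1; (−1)^{1·2·3}·(+1)^2·(-1)^1 = -1.
v=5: a=5^1·(≡2), b=5^2·(≡2) mod 5; (2|5)=-1, (2|5)=-1; (−1)^{1·2·2}·(-1)^2·(-1)^1 = -1.
v=11: a=11^2·(≡7), b=11^3·(≡6) mod 11; (7|11)=-1, (6|11)=-1; (−1)^{2·3·5}·(-1)^3·(-1)^2 = -1.
v=13: a=13^1·(≡12), b=13^-1·(≡3) mod 13; (12|13)=+1, (3|13)=+1; (−1)^{1·-1·6}·(+1)^-1·(+1)^1 = +1.
v=3: a=3^1·(≡1), b=3^1·(≡2) mod 3; (1|3)=+1, (2|3)=-1; (−1)^{1·1·1}·(+1)^1·(-1)^1 = +1.
v=∞: -1365 < 0 and -858 < 0  ⇒  (a,b)_∞ = -1.
(-1365, -858 / ℚ) ramifies at {5, 7, 11, ∞}: a division algebra.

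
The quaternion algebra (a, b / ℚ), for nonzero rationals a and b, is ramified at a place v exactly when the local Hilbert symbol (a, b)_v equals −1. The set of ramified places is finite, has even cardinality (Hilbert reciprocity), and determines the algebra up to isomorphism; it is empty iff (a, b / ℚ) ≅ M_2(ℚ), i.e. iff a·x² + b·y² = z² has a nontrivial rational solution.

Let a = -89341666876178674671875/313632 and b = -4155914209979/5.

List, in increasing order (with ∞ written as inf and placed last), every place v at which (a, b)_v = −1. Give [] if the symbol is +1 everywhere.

Mod squares: a ≡ -1798, b ≡ -15295. Check v ∈ {∞, 2, 3, 5, 7, 11, 19, 23, 29, 31, 41}.
v=11: a=11^-2·(≡10), b=11^0·(≡8) mod 11; (10|11)=-1, (8|11)=-1; (−1)^{-2·0·5}·(-1)^0·(-1)^-2 = +1.
v=7: a=7^2·(≡4), b=7^1·(≡3) mod 7; (4|7)=+1, (3|7)=-1; (−1)^{2·1·3}·(+1)^1·(-1)^2 = +1.
v=2: v_2(a)=-5, v_2(b)=0; units ≡ 5, 1 (mod 8); ε·ε+αω+βω = 0·0+-5·0+0·1 ≡ 0  ⇒  (a,b)_2 = +1.
v=31: a=31^3·(≡20), b=31^2·(≡25) mod 31; (20|31)=+1, (25|31)=+1; (−1)^{3·2·15}·(+1)^2·(+1)^3 = +1.
v=∞: -1798 < 0 and -15295 < 0  ⇒  (a,b)_∞ = -1.
v=41: a=41^0·(≡11), b=41^2·(≡37) mod 41; (11|41)=-1, (37|41)=+1; (−1)^{0·2·20}·(-1)^2·(+1)^0 = +1.
v=23: a=23^2·(≡21), b=23^1·(≡8) mod 23; (21|23)=-1, (8|23)=+1; (−1)^{2·1·11}·(-1)^1·(+1)^2 = -1.
v=19: a=19^2·(≡9), b=19^1·(≡2) mod 19; (9|19)=+1, (2|19)=-1; (−1)^{2·1·9}·(+1)^1·(-1)^2 = +1.
v=29: a=29^5·(≡25), b=29^2·(≡17) mod 29; (25|29)=+1, (17|29)=-1; (−1)^{5·2·14}·(+1)^2·(-1)^5 = -1.
v=3: a=3^-4·(≡2), b=3^0·(≡2) mod 3; (2|3)=-1, (2|3)=-1; (−1)^{-4·0·1}·(-1)^0·(-1)^-4 = +1.
v=5: a=5^6·(≡3), b=5^-1·(≡1) mod 5; (3|5)=-1, (1|5)=+1; (−1)^{6·-1·2}·(-1)^-1·(+1)^6 = -1.
(-1798, -15295 / ℚ) ramifies at {5, 23, 29, ∞}: a division algebra.

[5, 23, 29, inf]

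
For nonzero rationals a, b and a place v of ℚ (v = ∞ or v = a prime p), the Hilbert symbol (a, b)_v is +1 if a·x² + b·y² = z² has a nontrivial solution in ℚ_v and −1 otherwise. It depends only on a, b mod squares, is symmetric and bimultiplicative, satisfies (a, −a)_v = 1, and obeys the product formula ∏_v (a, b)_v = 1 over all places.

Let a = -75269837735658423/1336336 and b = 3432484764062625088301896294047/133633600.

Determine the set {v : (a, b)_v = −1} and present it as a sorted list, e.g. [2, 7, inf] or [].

[11, 29, 31, 37]

(a, b) ≡ (-41847, 1023) mod (ℚ^×)²; places V = {2, 3, 5, 11, 13, 17, 19, 23, 29, 31, 37, ∞}.
(a,b)_37: α=1, u≡4; β=2, v≡23 (mod 37); (4|37)=+1, (23|37)=-1; sign (−1)^0·+1^2·-1^1 = -1.
(a,b)_11: α=2, u≡8; β=1, v≡4 (mod 11); (8|11)=-1, (4|11)=+1; sign (−1)^0·-1^1·+1^2 = -1.
(a,b)_29: α=1, u≡22; β=2, v≡18 (mod 29); (22|29)=+1, (18|29)=-1; sign (−1)^0·+1^2·-1^1 = -1.
(a,b)_3: α=5, u≡1; β=11, v≡2 (mod 3); (1|3)=+1, (2|3)=-1; sign (−1)^1·+1^11·-1^5 = +1.
(a,b)_2: α=-4, β=-6; u≡1, v≡7 (mod 8); ε(u)ε(v)=0·1, αω(v)=-4·0, βω(u)=-6·0; sum ≡ 0  ⇒  +1.
(a,b)_13: α=1, u≡8; β=0, v≡1 (mod 13); (8|13)=-1, (1|13)=+1; sign (−1)^0·-1^0·+1^1 = +1.
(a,b)_31: α=2, u≡12; β=5, v≡1 (mod 31); (12|31)=-1, (1|31)=+1; sign (−1)^0·-1^5·+1^2 = -1.
(a,b)_19: α=2, u≡15; β=2, v≡1 (mod 19); (15|19)=-1, (1|19)=+1; sign (−1)^0·-1^2·+1^2 = +1.
(a,b)_17: α=-4, u≡3; β=-4, v≡10 (mod 17); (3|17)=-1, (10|17)=-1; sign (−1)^0·-1^-4·-1^-4 = +1.
(a,b)_23: α=2, u≡13; β=6, v≡15 (mod 23); (13|23)=+1, (15|23)=-1; sign (−1)^0·+1^6·-1^2 = +1.
(a,b)_∞: sgn(-41847)=−, sgn(1023)=+, so +1.
(a,b)_5: α=0, u≡2; β=-2, v≡3 (mod 5); (2|5)=-1, (3|5)=-1; sign (−1)^0·-1^-2·-1^0 = +1.
(-41847, 1023 / ℚ) ramifies at {11, 29, 31, 37}: a division algebra.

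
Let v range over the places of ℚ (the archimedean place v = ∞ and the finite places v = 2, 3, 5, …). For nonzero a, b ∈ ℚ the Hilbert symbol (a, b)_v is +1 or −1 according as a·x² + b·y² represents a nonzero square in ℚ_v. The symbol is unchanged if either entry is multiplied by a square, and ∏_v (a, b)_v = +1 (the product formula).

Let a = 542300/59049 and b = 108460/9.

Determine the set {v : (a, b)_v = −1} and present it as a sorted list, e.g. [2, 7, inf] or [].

[2, 5, 11, 17]

(a, b) ≡ (5423, 27115) mod (ℚ^×)²; places V = {2, 3, 5, 11, 17, 29, ∞}.
(a,b)_17: α=1, u≡1; β=1, v≡10 (mod 17); (1|17)=+1, (10|17)=-1; sign (−1)^0·+1^1·-1^1 = -1.
(a,b)_2: α=2, β=2; u≡7, v≡3 (mod 8); ε(u)ε(v)=1·1, αω(v)=2·1, βω(u)=2·0; sum ≡ 1  ⇒  -1.
(a,b)_∞: sgn(5423)=+, sgn(27115)=+, so +1.
(a,b)_11: α=1, u≡9; β=1, v≡9 (mod 11); (9|11)=+1, (9|11)=+1; sign (−1)^1·+1^1·+1^1 = -1.
(a,b)_29: α=1, u≡28; β=1, v≡16 (mod 29); (28|29)=+1, (16|29)=+1; sign (−1)^0·+1^1·+1^1 = +1.
(a,b)_5: α=2, u≡3; β=1, v≡3 (mod 5); (3|5)=-1, (3|5)=-1; sign (−1)^0·-1^1·-1^2 = -1.
(a,b)_3: α=-10, u≡2; β=-2, v≡1 (mod 3); (2|3)=-1, (1|3)=+1; sign (−1)^0·-1^-2·+1^-10 = +1.
|Ram(5423, 27115)| = 4, even; anisotropic at {2, 5, 11, 17}.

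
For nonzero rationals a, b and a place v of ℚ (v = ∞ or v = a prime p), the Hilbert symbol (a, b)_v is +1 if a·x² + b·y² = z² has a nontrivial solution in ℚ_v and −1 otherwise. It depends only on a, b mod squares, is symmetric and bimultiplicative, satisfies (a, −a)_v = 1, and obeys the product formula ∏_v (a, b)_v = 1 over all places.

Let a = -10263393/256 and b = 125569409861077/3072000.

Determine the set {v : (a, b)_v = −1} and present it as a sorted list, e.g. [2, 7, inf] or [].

(a, b) ≡ (-17, 390) mod (ℚ^×)²; places V = {2, 3, 5, 7, 13, 17, 37, 41, ∞}.
(a,b)_17: α=1, u≡9; β=2, v≡2 (mod 17); (9|17)=+1, (2|17)=+1; sign (−1)^0·+1^2·+1^1 = +1.
(a,b)_13: α=0, u≡9; β=3, v≡3 (mod 13); (9|13)=+1, (3|13)=+1; sign (−1)^0·+1^3·+1^0 = +1.
(a,b)_∞: sgn(-17)=−, sgn(390)=+, so +1.
(a,b)_7: α=2, u≡1; β=6, v≡5 (mod 7); (1|7)=+1, (5|7)=-1; sign (−1)^0·+1^6·-1^2 = +1.
(a,b)_3: α=2, u≡1; β=-1, v≡1 (mod 3); (1|3)=+1, (1|3)=+1; sign (−1)^0·+1^-1·+1^2 = +1.
(a,b)_41: α=0, u≡26; β=2, v≡21 (mod 41); (26|41)=-1, (21|41)=+1; sign (−1)^0·-1^2·+1^0 = +1.
(a,b)_5: α=0, u≡2; β=-3, v≡2 (mod 5); (2|5)=-1, (2|5)=-1; sign (−1)^0·-1^-3·-1^0 = -1.
(a,b)_2: α=-8, β=-13; u≡7, v≡3 (mod 8); ε(u)ε(v)=1·1, αω(v)=-8·1, βω(u)=-13·0; sum ≡ 1  ⇒  -1.
(a,b)_37: α=2, u≡20; β=0, v≡6 (mod 37); (20|37)=-1, (6|37)=-1; sign (−1)^0·-1^0·-1^2 = +1.
|Ram(-17, 390)| = 2, even; anisotropic at {2, 5}.

[2, 5]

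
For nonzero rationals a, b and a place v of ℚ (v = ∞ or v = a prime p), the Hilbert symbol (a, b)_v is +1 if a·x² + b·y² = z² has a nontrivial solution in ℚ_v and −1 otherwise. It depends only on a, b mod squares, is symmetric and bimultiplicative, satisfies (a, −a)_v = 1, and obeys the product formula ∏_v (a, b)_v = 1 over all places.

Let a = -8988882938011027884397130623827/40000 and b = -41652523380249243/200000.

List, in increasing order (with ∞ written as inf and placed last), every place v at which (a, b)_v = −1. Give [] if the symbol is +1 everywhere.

(a, b) ≡ (-13547, -150569015) mod (ℚ^×)²; places V = {2, 3, 5, 7, 11, 19, 23, 29, 31, 41, 43, ∞}.
(a,b)_29: α=2, u≡4; β=1, v≡23 (mod 29); (4|29)=+1, (23|29)=+1; sign (−1)^0·+1^1·+1^2 = +1.
(a,b)_31: α=3, u≡9; β=1, v≡3 (mod 31); (9|31)=+1, (3|31)=-1; sign (−1)^1·+1^1·-1^3 = +1.
(a,b)_11: α=2, u≡5; β=2, v≡7 (mod 11); (5|11)=+1, (7|11)=-1; sign (−1)^0·+1^2·-1^2 = +1.
(a,b)_7: α=4, u≡6; β=4, v≡3 (mod 7); (6|7)=-1, (3|7)=-1; sign (−1)^0·-1^4·-1^4 = +1.
(a,b)_43: α=2, u≡1; β=1, v≡15 (mod 43); (1|43)=+1, (15|43)=+1; sign (−1)^0·+1^1·+1^2 = +1.
(a,b)_5: α=-4, u≡2; β=-5, v≡3 (mod 5); (2|5)=-1, (3|5)=-1; sign (−1)^0·-1^-5·-1^-4 = -1.
(a,b)_23: α=5, u≡18; β=2, v≡1 (mod 23); (18|23)=+1, (1|23)=+1; sign (−1)^0·+1^2·+1^5 = +1.
(a,b)_19: α=3, u≡5; β=1, v≡9 (mod 19); (5|19)=+1, (9|19)=+1; sign (−1)^1·+1^1·+1^3 = -1.
(a,b)_2: α=-6, β=-6; u≡5, v≡1 (mod 8); ε(u)ε(v)=0·0, αω(v)=-6·0, βω(u)=-6·1; sum ≡ 0  ⇒  +1.
(a,b)_∞: sgn(-13547)=−, sgn(-150569015)=−, so -1.
(a,b)_41: α=2, u≡27; β=1, v≡10 (mod 41); (27|41)=-1, (10|41)=+1; sign (−1)^0·-1^1·+1^2 = -1.
(a,b)_3: α=2, u≡1; β=2, v≡1 (mod 3); (1|3)=+1, (1|3)=+1; sign (−1)^0·+1^2·+1^2 = +1.
(-13547, -150569015 / ℚ) ramifies at {5, 19, 41, ∞}: a division algebra.

[5, 19, 41, inf]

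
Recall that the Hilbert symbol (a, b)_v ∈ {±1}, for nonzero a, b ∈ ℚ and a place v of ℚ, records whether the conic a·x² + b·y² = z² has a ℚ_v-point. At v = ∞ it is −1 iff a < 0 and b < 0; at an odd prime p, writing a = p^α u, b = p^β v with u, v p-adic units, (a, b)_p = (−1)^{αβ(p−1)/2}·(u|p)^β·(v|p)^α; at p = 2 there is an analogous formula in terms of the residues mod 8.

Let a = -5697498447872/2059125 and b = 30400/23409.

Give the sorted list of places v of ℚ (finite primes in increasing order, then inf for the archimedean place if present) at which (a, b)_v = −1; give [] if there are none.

Mod squares: a ≡ -4178955, b ≡ 19. Check v ∈ {∞, 2, 3, 5, 7, 11, 17, 19, 31, 43}.
v=7: a=7^2·(≡3), b=7^0·(≡6) mod 7; (3|7)=-1, (6|7)=-1; (−1)^{2·0·3}·(-1)^0·(-1)^2 = +1.
v=17: a=17^-2·(≡1), b=17^-2·(≡16) mod 17; (1|17)=+1, (16|17)=+1; (−1)^{-2·-2·8}·(+1)^-2·(+1)^-2 = +1.
v=∞: -4178955 < 0 and 19 > 0  ⇒  (a,b)_∞ = +1.
v=31: a=31^1·(≡10), b=31^0·(≡5) mod 31; (10|31)=+1, (5|31)=+1; (−1)^{1·0·15}·(+1)^0·(+1)^1 = +1.
v=19: a=19^-1·(≡13), b=19^1·(≡4) mod 19; (13|19)=-1, (4|19)=+1; (−1)^{-1·1·9}·(-1)^1·(+1)^-1 = +1.
v=5: a=5^-3·(≡1), b=5^2·(≡4) mod 5; (1|5)=+1, (4|5)=+1; (−1)^{-3·2·2}·(+1)^2·(+1)^-3 = +1.
v=11: a=11^3·(≡10), b=11^0·(≡7) mod 11; (10|11)=-1, (7|11)=-1; (−1)^{3·0·5}·(-1)^0·(-1)^3 = -1.
v=43: a=43^1·(≡36), b=43^0·(≡5) mod 43; (36|43)=+1, (5|43)=-1; (−1)^{1·0·21}·(+1)^0·(-1)^1 = -1.
v=3: a=3^-1·(≡2), b=3^-4·(≡1) mod 3; (2|3)=-1, (1|3)=+1; (−1)^{-1·-4·1}·(-1)^-4·(+1)^-1 = +1.
v=2: v_2(a)=16, v_2(b)=6; units ≡ 5, 3 (mod 8); ε·ε+αω+βω = 0·1+16·1+6·1 ≡ 0  ⇒  (a,b)_2 = +1.
Ram(-4178955, 19) = {11, 43}; no ℚ_11-point on the conic.

[11, 43]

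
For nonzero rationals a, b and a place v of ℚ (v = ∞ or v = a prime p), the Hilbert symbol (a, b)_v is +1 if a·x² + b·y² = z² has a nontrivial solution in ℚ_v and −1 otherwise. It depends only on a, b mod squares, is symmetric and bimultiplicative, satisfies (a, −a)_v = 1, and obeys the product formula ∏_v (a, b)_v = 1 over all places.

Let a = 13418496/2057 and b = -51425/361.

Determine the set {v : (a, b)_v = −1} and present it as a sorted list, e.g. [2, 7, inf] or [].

Mod squares: a ≡ 1547, b ≡ -17. Check v ∈ {∞, 2, 3, 5, 7, 11, 13, 17, 19}.
v=11: a=11^-2·(≡6), b=11^2·(≡9) mod 11; (6|11)=-1, (9|11)=+1; (−1)^{-2·2·5}·(-1)^2·(+1)^-2 = +1.
v=2: v_2(a)=14, v_2(b)=0; units ≡ 3, 7 (mod 8); ε·ε+αω+βω = 1·1+14·0+0·1 ≡ 1  ⇒  (a,b)_2 = -1.
v=5: a=5^0·(≡3), b=5^2·(≡3) mod 5; (3|5)=-1, (3|5)=-1; (−1)^{0·2·2}·(-1)^2·(-1)^0 = +1.
v=17: a=17^-1·(≡11), b=17^1·(≡13) mod 17; (11|17)=-1, (13|17)=+1; (−1)^{-1·1·8}·(-1)^1·(+1)^-1 = -1.
v=13: a=13^1·(≡6), b=13^0·(≡12) mod 13; (6|13)=-1, (12|13)=+1; (−1)^{1·0·6}·(-1)^0·(+1)^1 = +1.
v=3: a=3^2·(≡2), b=3^0·(≡1) mod 3; (2|3)=-1, (1|3)=+1; (−1)^{2·0·1}·(-1)^0·(+1)^2 = +1.
v=7: a=7^1·(≡1), b=7^0·(≡1) mod 7; (1|7)=+1, (1|7)=+1; (−1)^{1·0·3}·(+1)^0·(+1)^1 = +1.
v=∞: 1547 > 0 and -17 < 0  ⇒  (a,b)_∞ = +1.
v=19: a=19^0·(≡10), b=19^-2·(≡8) mod 19; (10|19)=-1, (8|19)=-1; (−1)^{0·-2·9}·(-1)^-2·(-1)^0 = +1.
|Ram(1547, -17)| = 2, even; anisotropic at {2, 17}.

[2, 17]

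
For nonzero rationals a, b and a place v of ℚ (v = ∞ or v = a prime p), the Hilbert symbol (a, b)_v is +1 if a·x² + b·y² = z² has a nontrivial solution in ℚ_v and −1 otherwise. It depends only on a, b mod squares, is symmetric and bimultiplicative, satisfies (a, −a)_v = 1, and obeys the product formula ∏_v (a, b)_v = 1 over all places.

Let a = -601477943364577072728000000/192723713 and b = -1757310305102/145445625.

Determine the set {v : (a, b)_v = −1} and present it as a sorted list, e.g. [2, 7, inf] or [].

[2, 17, 23, inf]

Mod squares: a ≡ -10726694, b ≡ -369886. Check v ∈ {∞, 2, 3, 5, 7, 11, 13, 17, 19, 23, 29, 37, 43}.
v=19: a=19^0·(≡2), b=19^2·(≡6) mod 19; (2|19)=-1, (6|19)=+1; (−1)^{0·2·9}·(-1)^2·(+1)^0 = +1.
v=43: a=43^5·(≡37), b=43^3·(≡6) mod 43; (37|43)=-1, (6|43)=+1; (−1)^{5·3·21}·(-1)^3·(+1)^5 = +1.
v=37: a=37^-2·(≡17), b=37^0·(≡30) mod 37; (17|37)=-1, (30|37)=+1; (−1)^{-2·0·18}·(-1)^0·(+1)^-2 = +1.
v=17: a=17^-1·(≡12), b=17^-1·(≡4) mod 17; (12|17)=-1, (4|17)=+1; (−1)^{-1·-1·8}·(-1)^-1·(+1)^-1 = -1.
v=29: a=29^1·(≡23), b=29^0·(≡4) mod 29; (23|29)=+1, (4|29)=+1; (−1)^{1·0·14}·(+1)^0·(+1)^1 = +1.
v=3: a=3^2·(≡1), b=3^-4·(≡2) mod 3; (1|3)=+1, (2|3)=-1; (−1)^{2·-4·1}·(+1)^-4·(-1)^2 = +1.
v=∞: -10726694 < 0 and -369886 < 0  ⇒  (a,b)_∞ = -1.
v=7: a=7^-2·(≡2), b=7^0·(≡4) mod 7; (2|7)=+1, (4|7)=+1; (−1)^{-2·0·3}·(+1)^0·(+1)^-2 = +1.
v=11: a=11^5·(≡7), b=11^3·(≡3) mod 11; (7|11)=-1, (3|11)=+1; (−1)^{5·3·5}·(-1)^3·(+1)^5 = +1.
v=5: a=5^6·(≡1), b=5^-4·(≡1) mod 5; (1|5)=+1, (1|5)=+1; (−1)^{6·-4·2}·(+1)^-4·(+1)^6 = +1.
v=2: v_2(a)=9, v_2(b)=1; units ≡ 5, 1 (mod 8); ε·ε+αω+βω = 0·0+9·0+1·1 ≡ 1  ⇒  (a,b)_2 = -1.
v=13: a=13^-2·(≡10), b=13^-2·(≡1) mod 13; (10|13)=+1, (1|13)=+1; (−1)^{-2·-2·6}·(+1)^-2·(+1)^-2 = +1.
v=23: a=23^3·(≡6), b=23^1·(≡4) mod 23; (6|23)=+1, (4|23)=+1; (−1)^{3·1·11}·(+1)^1·(+1)^3 = -1.
|Ram(-10726694, -369886)| = 4, even; anisotropic at {2, 17, 23, ∞}.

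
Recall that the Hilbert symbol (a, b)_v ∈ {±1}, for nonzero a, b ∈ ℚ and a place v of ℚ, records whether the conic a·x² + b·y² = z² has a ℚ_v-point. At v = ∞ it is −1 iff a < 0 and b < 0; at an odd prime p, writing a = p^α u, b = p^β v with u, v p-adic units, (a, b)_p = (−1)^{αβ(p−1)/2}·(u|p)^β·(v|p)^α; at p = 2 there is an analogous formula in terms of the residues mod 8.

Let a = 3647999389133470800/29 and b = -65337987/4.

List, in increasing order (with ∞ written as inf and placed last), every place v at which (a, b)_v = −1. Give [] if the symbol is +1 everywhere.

[3, 23]

Mod squares: a ≡ 34017, b ≡ -226083. Check v ∈ {∞, 2, 3, 5, 11, 13, 17, 23, 29, 31, 37}.
v=13: a=13^2·(≡1), b=13^1·(≡12) mod 13; (1|13)=+1, (12|13)=+1; (−1)^{2·1·6}·(+1)^1·(+1)^2 = +1.
v=17: a=17^3·(≡6), b=17^3·(≡3) mod 17; (6|17)=-1, (3|17)=-1; (−1)^{3·3·8}·(-1)^3·(-1)^3 = +1.
v=5: a=5^2·(≡3), b=5^0·(≡2) mod 5; (3|5)=-1, (2|5)=-1; (−1)^{2·0·2}·(-1)^0·(-1)^2 = +1.
v=31: a=31^2·(≡2), b=31^1·(≡11) mod 31; (2|31)=+1, (11|31)=-1; (−1)^{2·1·15}·(+1)^1·(-1)^2 = +1.
v=29: a=29^-1·(≡6), b=29^0·(≡7) mod 29; (6|29)=+1, (7|29)=+1; (−1)^{-1·0·14}·(+1)^0·(+1)^-1 = +1.
v=37: a=37^2·(≡13), b=37^0·(≡32) mod 37; (13|37)=-1, (32|37)=-1; (−1)^{2·0·18}·(-1)^0·(-1)^2 = +1.
v=11: a=11^2·(≡3), b=11^1·(≡10) mod 11; (3|11)=+1, (10|11)=-1; (−1)^{2·1·5}·(+1)^1·(-1)^2 = +1.
v=∞: 34017 > 0 and -226083 < 0  ⇒  (a,b)_∞ = +1.
v=23: a=23^1·(≡7), b=23^0·(≡17) mod 23; (7|23)=-1, (17|23)=-1; (−1)^{1·0·11}·(-1)^0·(-1)^1 = -1.
v=2: v_2(a)=4, v_2(b)=-2; units ≡ 1, 5 (mod 8); ε·ε+αω+βω = 0·0+4·1+-2·0 ≡ 0  ⇒  (a,b)_2 = +1.
v=3: a=3^1·(≡2), b=3^1·(≡2) mod 3; (2|3)=-1, (2|3)=-1; (−1)^{1·1·1}·(-1)^1·(-1)^1 = -1.
|Ram(34017, -226083)| = 2, even; anisotropic at {3, 23}.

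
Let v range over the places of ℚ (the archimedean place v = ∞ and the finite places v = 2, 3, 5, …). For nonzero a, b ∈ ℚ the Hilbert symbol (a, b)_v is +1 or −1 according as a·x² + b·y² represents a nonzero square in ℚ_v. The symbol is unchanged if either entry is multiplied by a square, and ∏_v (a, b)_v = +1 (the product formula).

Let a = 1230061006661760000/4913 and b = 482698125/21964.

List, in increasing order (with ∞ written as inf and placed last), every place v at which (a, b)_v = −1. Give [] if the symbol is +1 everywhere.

[7, 17, 19, 23]

(a, b) ≡ (493, 1630447) mod (ℚ^×)²; places V = {2, 3, 5, 7, 13, 17, 19, 23, 29, 41, ∞}.
(a,b)_5: α=4, u≡2; β=4, v≡3 (mod 5); (2|5)=-1, (3|5)=-1; sign (−1)^0·-1^4·-1^4 = +1.
(a,b)_19: α=0, u≡3; β=-1, v≡16 (mod 19); (3|19)=-1, (16|19)=+1; sign (−1)^0·-1^-1·+1^0 = -1.
(a,b)_23: α=2, u≡22; β=1, v≡4 (mod 23); (22|23)=-1, (4|23)=+1; sign (−1)^0·-1^1·+1^2 = -1.
(a,b)_41: α=2, u≡33; β=1, v≡26 (mod 41); (33|41)=+1, (26|41)=-1; sign (−1)^0·+1^1·-1^2 = +1.
(a,b)_13: α=2, u≡1; β=1, v≡11 (mod 13); (1|13)=+1, (11|13)=-1; sign (−1)^0·+1^1·-1^2 = +1.
(a,b)_3: α=2, u≡1; β=2, v≡1 (mod 3); (1|3)=+1, (1|3)=+1; sign (−1)^0·+1^2·+1^2 = +1.
(a,b)_17: α=-3, u≡3; β=-2, v≡5 (mod 17); (3|17)=-1, (5|17)=-1; sign (−1)^0·-1^-2·-1^-3 = -1.
(a,b)_29: α=1, u≡26; β=0, v≡13 (mod 29); (26|29)=-1, (13|29)=+1; sign (−1)^0·-1^0·+1^1 = +1.
(a,b)_∞: sgn(493)=+, sgn(1630447)=+, so +1.
(a,b)_7: α=2, u≡3; β=1, v≡3 (mod 7); (3|7)=-1, (3|7)=-1; sign (−1)^0·-1^1·-1^2 = -1.
(a,b)_2: α=10, β=-2; u≡5, v≡7 (mod 8); ε(u)ε(v)=0·1, αω(v)=10·0, βω(u)=-2·1; sum ≡ 0  ⇒  +1.
Ram(493, 1630447) = {7, 17, 19, 23}; no ℚ_7-point on the conic.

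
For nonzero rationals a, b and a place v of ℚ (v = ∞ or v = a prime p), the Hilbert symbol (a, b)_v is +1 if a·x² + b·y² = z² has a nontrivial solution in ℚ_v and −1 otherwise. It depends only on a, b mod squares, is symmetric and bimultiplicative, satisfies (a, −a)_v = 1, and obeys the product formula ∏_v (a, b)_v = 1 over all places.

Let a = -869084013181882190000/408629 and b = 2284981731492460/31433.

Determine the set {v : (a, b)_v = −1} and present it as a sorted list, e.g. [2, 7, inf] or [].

(a, b) ≡ (-676039, 33426748355) mod (ℚ^×)²; places V = {2, 5, 7, 11, 13, 17, 19, 23, 29, 31, 43, ∞}.
(a,b)_∞: sgn(-676039)=−, sgn(33426748355)=+, so +1.
(a,b)_17: α=-1, u≡16; β=-1, v≡1 (mod 17); (16|17)=+1, (1|17)=+1; sign (−1)^0·+1^-1·+1^-1 = +1.
(a,b)_19: α=1, u≡11; β=1, v≡18 (mod 19); (11|19)=+1, (18|19)=-1; sign (−1)^1·+1^1·-1^1 = +1.
(a,b)_13: α=-1, u≡9; β=1, v≡2 (mod 13); (9|13)=+1, (2|13)=-1; sign (−1)^0·+1^1·-1^-1 = -1.
(a,b)_7: α=5, u≡4; β=5, v≡3 (mod 7); (4|7)=+1, (3|7)=-1; sign (−1)^1·+1^5·-1^5 = +1.
(a,b)_5: α=4, u≡4; β=1, v≡4 (mod 5); (4|5)=+1, (4|5)=+1; sign (−1)^0·+1^1·+1^4 = +1.
(a,b)_11: α=4, u≡6; β=3, v≡6 (mod 11); (6|11)=-1, (6|11)=-1; sign (−1)^0·-1^3·-1^4 = -1.
(a,b)_43: α=-2, u≡32; β=-2, v≡6 (mod 43); (32|43)=-1, (6|43)=+1; sign (−1)^0·-1^-2·+1^-2 = +1.
(a,b)_2: α=4, β=2; u≡1, v≡3 (mod 8); ε(u)ε(v)=0·1, αω(v)=4·1, βω(u)=2·0; sum ≡ 0  ⇒  +1.
(a,b)_29: α=2, u≡24; β=1, v≡23 (mod 29); (24|29)=+1, (23|29)=+1; sign (−1)^0·+1^1·+1^2 = +1.
(a,b)_23: α=1, u≡9; β=1, v≡11 (mod 23); (9|23)=+1, (11|23)=-1; sign (−1)^1·+1^1·-1^1 = +1.
(a,b)_31: α=2, u≡18; β=1, v≡24 (mod 31); (18|31)=+1, (24|31)=-1; sign (−1)^0·+1^1·-1^2 = +1.
(-676039, 33426748355 / ℚ) ramifies at {11, 13}: a division algebra.

[11, 13]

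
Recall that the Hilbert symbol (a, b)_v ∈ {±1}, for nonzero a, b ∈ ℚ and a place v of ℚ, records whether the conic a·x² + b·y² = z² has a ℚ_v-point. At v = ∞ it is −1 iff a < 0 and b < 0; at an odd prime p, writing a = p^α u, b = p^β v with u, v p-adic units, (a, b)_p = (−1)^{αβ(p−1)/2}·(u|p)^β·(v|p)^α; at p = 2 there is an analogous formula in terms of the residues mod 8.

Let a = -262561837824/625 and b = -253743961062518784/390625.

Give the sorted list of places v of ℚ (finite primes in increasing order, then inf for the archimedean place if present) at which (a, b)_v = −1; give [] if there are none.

(a, b) ≡ (-941811, -545259) mod (ℚ^×)²; places V = {2, 3, 5, 11, 13, 17, 19, 31, 41, ∞}.
(a,b)_∞: sgn(-941811)=−, sgn(-545259)=−, so -1.
(a,b)_41: α=1, u≡34; β=1, v≡17 (mod 41); (34|41)=-1, (17|41)=-1; sign (−1)^0·-1^1·-1^1 = +1.
(a,b)_17: α=0, u≡7; β=2, v≡13 (mod 17); (7|17)=-1, (13|17)=+1; sign (−1)^0·-1^2·+1^0 = +1.
(a,b)_11: α=2, u≡5; β=3, v≡8 (mod 11); (5|11)=+1, (8|11)=-1; sign (−1)^0·+1^3·-1^2 = +1.
(a,b)_13: α=1, u≡11; β=1, v≡8 (mod 13); (11|13)=-1, (8|13)=-1; sign (−1)^0·-1^1·-1^1 = +1.
(a,b)_19: α=1, u≡3; β=2, v≡8 (mod 19); (3|19)=-1, (8|19)=-1; sign (−1)^0·-1^2·-1^1 = -1.
(a,b)_3: α=3, u≡1; β=3, v≡2 (mod 3); (1|3)=+1, (2|3)=-1; sign (−1)^1·+1^3·-1^3 = +1.
(a,b)_2: α=8, β=12; u≡5, v≡5 (mod 8); ε(u)ε(v)=0·0, αω(v)=8·1, βω(u)=12·1; sum ≡ 0  ⇒  +1.
(a,b)_5: α=-4, u≡1; β=-8, v≡1 (mod 5); (1|5)=+1, (1|5)=+1; sign (−1)^0·+1^-8·+1^-4 = +1.
(a,b)_31: α=1, u≡6; β=1, v≡14 (mod 31); (6|31)=-1, (14|31)=+1; sign (−1)^1·-1^1·+1^1 = +1.
Ram(-941811, -545259) = {19, ∞}; no ℚ_19-point on the conic.

[19, inf]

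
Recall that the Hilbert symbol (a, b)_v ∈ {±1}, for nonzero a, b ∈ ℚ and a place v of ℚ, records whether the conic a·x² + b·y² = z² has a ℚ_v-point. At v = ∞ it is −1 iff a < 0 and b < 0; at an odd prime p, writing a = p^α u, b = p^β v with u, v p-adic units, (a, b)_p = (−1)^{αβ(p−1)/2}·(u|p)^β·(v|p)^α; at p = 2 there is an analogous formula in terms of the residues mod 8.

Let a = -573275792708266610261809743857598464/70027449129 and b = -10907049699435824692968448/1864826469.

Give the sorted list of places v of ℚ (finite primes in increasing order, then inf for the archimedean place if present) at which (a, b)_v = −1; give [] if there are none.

[23, inf]

(a, b) ≡ (-16169, -20387) mod (ℚ^×)²; places V = {2, 3, 7, 11, 17, 19, 23, 29, 37, ∞}.
(a,b)_2: α=14, β=10; u≡7, v≡5 (mod 8); ε(u)ε(v)=1·0, αω(v)=14·1, βω(u)=10·0; sum ≡ 0  ⇒  +1.
(a,b)_29: α=0, u≡22; β=-1, v≡20 (mod 29); (22|29)=+1, (20|29)=+1; sign (−1)^0·+1^-1·+1^0 = +1.
(a,b)_3: α=-14, u≡1; β=-12, v≡1 (mod 3); (1|3)=+1, (1|3)=+1; sign (−1)^0·+1^-12·+1^-14 = +1.
(a,b)_∞: sgn(-16169)=−, sgn(-20387)=−, so -1.
(a,b)_7: α=4, u≡2; β=4, v≡4 (mod 7); (2|7)=+1, (4|7)=+1; sign (−1)^0·+1^4·+1^4 = +1.
(a,b)_19: α=5, u≡4; β=3, v≡18 (mod 19); (4|19)=+1, (18|19)=-1; sign (−1)^1·+1^3·-1^5 = +1.
(a,b)_23: α=3, u≡10; β=2, v≡17 (mod 23); (10|23)=-1, (17|23)=-1; sign (−1)^0·-1^2·-1^3 = -1.
(a,b)_17: α=8, u≡15; β=6, v≡13 (mod 17); (15|17)=+1, (13|17)=+1; sign (−1)^0·+1^6·+1^8 = +1.
(a,b)_11: α=-4, u≡4; β=-2, v≡6 (mod 11); (4|11)=+1, (6|11)=-1; sign (−1)^0·+1^-2·-1^-4 = +1.
(a,b)_37: α=5, u≡10; β=3, v≡26 (mod 37); (10|37)=+1, (26|37)=+1; sign (−1)^0·+1^3·+1^5 = +1.
|Ram(-16169, -20387)| = 2, even; anisotropic at {23, ∞}.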